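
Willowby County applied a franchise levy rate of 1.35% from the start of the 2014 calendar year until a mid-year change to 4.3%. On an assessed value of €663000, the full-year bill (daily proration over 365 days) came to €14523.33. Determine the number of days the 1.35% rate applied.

Let d = days at the first rate; then 365 − d days at the second rate.
€663000 × [1.35%·d + 4.3%·(365−d)] / 365 = €14523.33
Solving gives d = 261, so the new rate took effect on 19 Sep 2014.

261 days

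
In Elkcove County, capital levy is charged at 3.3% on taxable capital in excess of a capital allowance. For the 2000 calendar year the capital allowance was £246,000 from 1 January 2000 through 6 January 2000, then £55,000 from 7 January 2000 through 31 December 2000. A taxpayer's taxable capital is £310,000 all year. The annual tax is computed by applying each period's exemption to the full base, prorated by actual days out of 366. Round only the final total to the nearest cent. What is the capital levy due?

1 January – 6 January 2000: 6 days, exemption £246,000 → (£310,000 − £246,000) × 3.3% × 6/366 = £34.6230
7 January – 31 December 2000: 360 days, exemption £55,000 → (£310,000 − £55,000) × 3.3% × 360/366 = £8,277.0492
Total = £8,311.6721

£8,311.67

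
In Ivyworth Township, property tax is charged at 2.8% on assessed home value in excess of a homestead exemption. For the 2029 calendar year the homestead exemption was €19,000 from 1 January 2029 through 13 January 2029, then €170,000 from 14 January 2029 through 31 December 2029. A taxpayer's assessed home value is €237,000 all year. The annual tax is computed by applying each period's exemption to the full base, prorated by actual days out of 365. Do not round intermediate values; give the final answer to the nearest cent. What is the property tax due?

€2,026.59

1 January – 13 January 2029: 13 days, exemption €19,000 → (€237,000 − €19,000) × 2.8% × 13/365 = €217.4027
14 January – 31 December 2029: 352 days, exemption €170,000 → (€237,000 − €170,000) × 2.8% × 352/365 = €1,809.1836
Total = €2,026.5863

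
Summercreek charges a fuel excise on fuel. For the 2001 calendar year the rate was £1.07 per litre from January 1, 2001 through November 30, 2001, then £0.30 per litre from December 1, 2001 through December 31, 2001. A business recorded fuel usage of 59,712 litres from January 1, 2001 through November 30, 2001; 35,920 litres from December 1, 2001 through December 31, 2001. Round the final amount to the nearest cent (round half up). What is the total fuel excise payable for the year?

£74,667.84

January 1 – November 30, 2001: 59,712 litres at £1.07/litre → £63,891.84
December 1 – December 31, 2001: 35,920 litres at £0.30/litre → £10,776.00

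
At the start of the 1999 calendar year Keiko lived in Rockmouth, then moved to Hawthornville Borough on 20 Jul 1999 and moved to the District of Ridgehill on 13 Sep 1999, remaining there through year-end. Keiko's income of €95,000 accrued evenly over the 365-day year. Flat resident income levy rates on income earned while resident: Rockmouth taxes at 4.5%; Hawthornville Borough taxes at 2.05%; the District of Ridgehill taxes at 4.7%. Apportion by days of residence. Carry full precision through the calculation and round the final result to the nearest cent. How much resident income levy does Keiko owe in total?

Rockmouth, 1 Jan – 19 Jul 1999: 200 days → €95,000 × 4.5% × 200/365 = €2,342.4658
Hawthornville Borough, 20 Jul – 12 Sep 1999: 55 days → €95,000 × 2.05% × 55/365 = €293.4589
The District of Ridgehill, 13 Sep – 31 Dec 1999: 110 days → €95,000 × 4.7% × 110/365 = €1,345.6164
Total = €3,981.5411

€3,981.54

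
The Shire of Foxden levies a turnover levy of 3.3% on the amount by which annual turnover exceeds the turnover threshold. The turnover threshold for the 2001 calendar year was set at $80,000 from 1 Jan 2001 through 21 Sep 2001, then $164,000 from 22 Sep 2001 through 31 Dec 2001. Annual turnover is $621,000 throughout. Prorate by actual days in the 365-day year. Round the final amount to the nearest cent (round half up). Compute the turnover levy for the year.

$17,085.95

1 Jan – 21 Sep 2001: 264 days, exemption $80,000 → ($621,000 − $80,000) × 3.3% × 264/365 = $12,912.8548
22 Sep – 31 Dec 2001: 101 days, exemption $164,000 → ($621,000 − $164,000) × 3.3% × 101/365 = $4,173.0986
Total = $17,085.9534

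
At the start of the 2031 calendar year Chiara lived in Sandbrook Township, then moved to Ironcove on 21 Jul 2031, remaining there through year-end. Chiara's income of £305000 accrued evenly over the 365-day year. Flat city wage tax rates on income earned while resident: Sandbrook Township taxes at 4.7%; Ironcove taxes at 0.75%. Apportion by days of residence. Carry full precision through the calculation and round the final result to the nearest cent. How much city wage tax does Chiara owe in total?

£8921.88

Sandbrook Township, 1 Jan – 20 Jul 2031: 201 days → £305000 × 4.7% × 201/365 = £7894.0685
Ironcove, 21 Jul – 31 Dec 2031: 164 days → £305000 × 0.75% × 164/365 = £1027.8082
Total = £8921.8767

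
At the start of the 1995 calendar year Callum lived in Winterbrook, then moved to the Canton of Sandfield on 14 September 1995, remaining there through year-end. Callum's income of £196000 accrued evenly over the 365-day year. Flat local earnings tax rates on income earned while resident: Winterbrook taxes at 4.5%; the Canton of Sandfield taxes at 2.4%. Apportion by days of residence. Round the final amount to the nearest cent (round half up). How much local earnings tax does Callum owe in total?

£7590.84

Winterbrook, 1 January – 13 September 1995: 256 days → £196000 × 4.5% × 256/365 = £6186.0822
The Canton of Sandfield, 14 September – 31 December 1995: 109 days → £196000 × 2.4% × 109/365 = £1404.7562
Total = £7590.8384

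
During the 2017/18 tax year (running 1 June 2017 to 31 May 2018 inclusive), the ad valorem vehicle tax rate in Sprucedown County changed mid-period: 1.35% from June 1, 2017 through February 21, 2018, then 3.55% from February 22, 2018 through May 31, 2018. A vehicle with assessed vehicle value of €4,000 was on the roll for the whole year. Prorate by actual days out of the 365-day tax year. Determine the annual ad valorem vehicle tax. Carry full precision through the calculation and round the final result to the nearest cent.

June 1, 2017 – February 21, 2018: 266 days at 1.35% → €4,000 × 1.35% × 266/365 = €39.3534
February 22 – May 31, 2018: 99 days at 3.55% → €4,000 × 3.55% × 99/365 = €38.5151
Total = €77.8685

€77.87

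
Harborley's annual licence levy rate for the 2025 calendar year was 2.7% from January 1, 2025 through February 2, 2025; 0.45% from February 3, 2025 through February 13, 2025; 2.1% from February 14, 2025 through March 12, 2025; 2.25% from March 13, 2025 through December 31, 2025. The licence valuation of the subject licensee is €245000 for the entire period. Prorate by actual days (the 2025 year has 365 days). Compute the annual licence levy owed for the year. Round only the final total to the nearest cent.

€5452.09

January 1 – February 2, 2025: 33 days at 2.7% → €245000 × 2.7% × 33/365 = €598.0685
February 3 – February 13, 2025: 11 days at 0.45% → €245000 × 0.45% × 11/365 = €33.2260
February 14 – March 12, 2025: 27 days at 2.1% → €245000 × 2.1% × 27/365 = €380.5890
March 13 – December 31, 2025: 294 days at 2.25% → €245000 × 2.25% × 294/365 = €4440.2055
Total = €5452.0890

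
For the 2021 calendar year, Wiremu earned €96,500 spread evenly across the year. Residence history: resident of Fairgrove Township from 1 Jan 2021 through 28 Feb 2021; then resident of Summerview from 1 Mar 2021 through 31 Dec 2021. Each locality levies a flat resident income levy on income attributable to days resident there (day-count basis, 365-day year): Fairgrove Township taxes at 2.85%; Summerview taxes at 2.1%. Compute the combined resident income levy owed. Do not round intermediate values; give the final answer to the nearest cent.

Fairgrove Township, 1 Jan – 28 Feb 2021: 59 days → €96,500 × 2.85% × 59/365 = €444.5610
Summerview, 1 Mar – 31 Dec 2021: 306 days → €96,500 × 2.1% × 306/365 = €1,698.9288
Total = €2,143.4897

€2,143.49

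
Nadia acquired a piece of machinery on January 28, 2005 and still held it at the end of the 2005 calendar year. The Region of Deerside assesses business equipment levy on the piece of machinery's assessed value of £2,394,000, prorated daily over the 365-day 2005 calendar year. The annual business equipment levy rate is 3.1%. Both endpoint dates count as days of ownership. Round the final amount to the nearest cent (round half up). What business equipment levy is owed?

Days held (January 28 – December 31, 2005): 338 out of 365
Tax = £2,394,000 × 3.1% × 338/365 = £68,724.1973

£68,724.20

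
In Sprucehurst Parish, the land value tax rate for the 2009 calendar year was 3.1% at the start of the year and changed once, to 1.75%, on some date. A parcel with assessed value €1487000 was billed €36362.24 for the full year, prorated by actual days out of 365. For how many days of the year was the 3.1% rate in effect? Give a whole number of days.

188 days

Let d = days at the first rate; then 365 − d days at the second rate.
€1487000 × [3.1%·d + 1.75%·(365−d)] / 365 = €36362.24
Solving gives d = 188, so the new rate took effect on 8 Jul 2009.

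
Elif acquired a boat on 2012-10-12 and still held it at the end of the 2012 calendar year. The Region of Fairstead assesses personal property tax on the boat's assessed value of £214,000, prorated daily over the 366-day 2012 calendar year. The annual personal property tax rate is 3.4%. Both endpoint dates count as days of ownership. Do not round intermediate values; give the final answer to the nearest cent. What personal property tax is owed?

£1,610.26

Days held (2012-10-12 to 2012-12-31): 81 out of 366
Tax = £214,000 × 3.4% × 81/366 = £1,610.2623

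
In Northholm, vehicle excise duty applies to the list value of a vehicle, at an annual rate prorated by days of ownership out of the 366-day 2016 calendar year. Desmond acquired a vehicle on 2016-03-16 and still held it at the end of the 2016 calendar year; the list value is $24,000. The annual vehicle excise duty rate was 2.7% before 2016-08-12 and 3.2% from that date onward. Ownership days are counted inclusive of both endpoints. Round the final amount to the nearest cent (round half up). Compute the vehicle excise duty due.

$561.77

2016-03-16 to 2016-08-11: 149 days at 2.7% → $24,000 × 2.7% × 149/366 = $263.8033
2016-08-12 to 2016-12-31: 142 days at 3.2% → $24,000 × 3.2% × 142/366 = $297.9672
Total = $561.7705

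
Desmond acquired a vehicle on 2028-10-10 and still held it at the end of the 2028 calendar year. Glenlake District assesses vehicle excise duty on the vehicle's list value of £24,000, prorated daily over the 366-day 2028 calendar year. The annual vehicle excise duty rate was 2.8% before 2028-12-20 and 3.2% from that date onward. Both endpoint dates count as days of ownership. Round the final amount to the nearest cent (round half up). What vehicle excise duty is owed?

2028-10-10 to 2028-12-19: 71 days at 2.8% → £24,000 × 2.8% × 71/366 = £130.3607
2028-12-20 to 2028-12-31: 12 days at 3.2% → £24,000 × 3.2% × 12/366 = £25.1803
Total = £155.5410

£155.54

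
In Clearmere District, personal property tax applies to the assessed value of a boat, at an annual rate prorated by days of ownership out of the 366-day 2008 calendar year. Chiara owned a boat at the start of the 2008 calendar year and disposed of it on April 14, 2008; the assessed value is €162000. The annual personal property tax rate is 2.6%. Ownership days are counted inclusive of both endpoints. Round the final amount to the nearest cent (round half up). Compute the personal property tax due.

€1208.36

Days held (January 1 – April 14, 2008): 105 out of 366
Tax = €162000 × 2.6% × 105/366 = €1208.3607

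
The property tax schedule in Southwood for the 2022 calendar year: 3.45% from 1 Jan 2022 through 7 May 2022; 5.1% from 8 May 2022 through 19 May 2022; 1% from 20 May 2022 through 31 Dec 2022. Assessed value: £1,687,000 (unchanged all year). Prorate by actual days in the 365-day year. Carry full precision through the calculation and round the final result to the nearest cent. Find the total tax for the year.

1 Jan – 7 May 2022: 127 days at 3.45% → £1,687,000 × 3.45% × 127/365 = £20,250.9329
8 May – 19 May 2022: 12 days at 5.1% → £1,687,000 × 5.1% × 12/365 = £2,828.6137
20 May – 31 Dec 2022: 226 days at 1% → £1,687,000 × 1% × 226/365 = £10,445.5342
Total = £33,525.0808

£33,525.08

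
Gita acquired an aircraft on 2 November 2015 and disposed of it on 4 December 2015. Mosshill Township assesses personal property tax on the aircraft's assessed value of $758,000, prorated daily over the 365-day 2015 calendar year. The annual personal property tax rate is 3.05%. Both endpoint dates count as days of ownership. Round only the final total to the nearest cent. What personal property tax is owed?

Days held (2 November – 4 December 2015): 33 out of 365
Tax = $758,000 × 3.05% × 33/365 = $2,090.2110

$2,090.21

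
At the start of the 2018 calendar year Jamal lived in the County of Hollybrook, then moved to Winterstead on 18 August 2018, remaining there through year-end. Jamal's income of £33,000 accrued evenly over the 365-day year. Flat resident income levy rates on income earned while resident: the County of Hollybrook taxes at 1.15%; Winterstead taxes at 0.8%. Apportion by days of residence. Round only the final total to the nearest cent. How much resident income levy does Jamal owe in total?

The County of Hollybrook, 1 January – 17 August 2018: 229 days → £33,000 × 1.15% × 229/365 = £238.0973
Winterstead, 18 August – 31 December 2018: 136 days → £33,000 × 0.8% × 136/365 = £98.3671
Total = £336.4644

£336.46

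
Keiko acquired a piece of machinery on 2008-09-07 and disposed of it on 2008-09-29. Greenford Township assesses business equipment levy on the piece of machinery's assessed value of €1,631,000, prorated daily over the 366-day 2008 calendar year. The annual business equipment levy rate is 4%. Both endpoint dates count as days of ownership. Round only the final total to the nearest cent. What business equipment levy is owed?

Days held (2008-09-07 to 2008-09-29): 23 out of 366
Tax = €1,631,000 × 4% × 23/366 = €4,099.7814

€4,099.78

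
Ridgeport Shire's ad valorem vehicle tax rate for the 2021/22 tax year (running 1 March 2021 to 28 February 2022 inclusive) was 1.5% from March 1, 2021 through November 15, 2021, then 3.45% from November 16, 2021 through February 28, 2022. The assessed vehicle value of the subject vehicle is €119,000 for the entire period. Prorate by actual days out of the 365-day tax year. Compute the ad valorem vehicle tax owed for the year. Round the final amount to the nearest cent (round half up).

March 1 – November 15, 2021: 260 days at 1.5% → €119,000 × 1.5% × 260/365 = €1,271.5068
November 16, 2021 – February 28, 2022: 105 days at 3.45% → €119,000 × 3.45% × 105/365 = €1,181.0342
Total = €2,452.5411

€2,452.54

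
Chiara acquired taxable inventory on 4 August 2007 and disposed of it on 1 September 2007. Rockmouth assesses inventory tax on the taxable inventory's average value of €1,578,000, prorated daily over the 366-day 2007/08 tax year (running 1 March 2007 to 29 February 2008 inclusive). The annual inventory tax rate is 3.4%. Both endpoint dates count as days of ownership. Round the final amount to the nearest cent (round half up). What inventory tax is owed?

Days held (4 August – 1 September 2007): 29 out of 366
Tax = €1,578,000 × 3.4% × 29/366 = €4,251.1148

€4,251.11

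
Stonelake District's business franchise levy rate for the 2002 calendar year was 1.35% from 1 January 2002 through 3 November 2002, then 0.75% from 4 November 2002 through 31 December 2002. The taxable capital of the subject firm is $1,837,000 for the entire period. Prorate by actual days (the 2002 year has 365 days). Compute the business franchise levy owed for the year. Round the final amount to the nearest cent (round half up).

$23,048.06

1 January – 3 November 2002: 307 days at 1.35% → $1,837,000 × 1.35% × 307/365 = $20,858.7575
4 November – 31 December 2002: 58 days at 0.75% → $1,837,000 × 0.75% × 58/365 = $2,189.3014
Total = $23,048.0589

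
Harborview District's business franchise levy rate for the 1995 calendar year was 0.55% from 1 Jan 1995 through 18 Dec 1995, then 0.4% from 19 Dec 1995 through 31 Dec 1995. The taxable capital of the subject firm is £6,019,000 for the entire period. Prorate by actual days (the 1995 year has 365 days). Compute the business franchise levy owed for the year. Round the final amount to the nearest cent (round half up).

£32,782.94

1 Jan – 18 Dec 1995: 352 days at 0.55% → £6,019,000 × 0.55% × 352/365 = £31,925.4356
19 Dec – 31 Dec 1995: 13 days at 0.4% → £6,019,000 × 0.4% × 13/365 = £857.5014
Total = £32,782.9370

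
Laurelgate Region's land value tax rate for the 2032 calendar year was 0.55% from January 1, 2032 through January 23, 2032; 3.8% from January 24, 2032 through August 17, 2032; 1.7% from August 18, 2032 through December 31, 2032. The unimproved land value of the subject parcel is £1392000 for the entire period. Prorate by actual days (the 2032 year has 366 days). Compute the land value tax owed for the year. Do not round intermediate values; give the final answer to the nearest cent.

January 1 – January 23, 2032: 23 days at 0.55% → £1392000 × 0.55% × 23/366 = £481.1148
January 24 – August 17, 2032: 207 days at 3.8% → £1392000 × 3.8% × 207/366 = £29916.5902
August 18 – December 31, 2032: 136 days at 1.7% → £1392000 × 1.7% × 136/366 = £8793.1803
Total = £39190.8852

£39190.89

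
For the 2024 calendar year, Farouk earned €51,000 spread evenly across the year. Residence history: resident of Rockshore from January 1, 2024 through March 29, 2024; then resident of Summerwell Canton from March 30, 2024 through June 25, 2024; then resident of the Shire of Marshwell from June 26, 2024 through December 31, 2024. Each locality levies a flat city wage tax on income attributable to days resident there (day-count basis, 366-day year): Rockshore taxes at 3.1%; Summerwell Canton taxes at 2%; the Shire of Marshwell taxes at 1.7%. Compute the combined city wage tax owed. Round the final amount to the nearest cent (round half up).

Rockshore, January 1 – March 29, 2024: 89 days → €51,000 × 3.1% × 89/366 = €384.4508
Summerwell Canton, March 30 – June 25, 2024: 88 days → €51,000 × 2% × 88/366 = €245.2459
The Shire of Marshwell, June 26 – December 31, 2024: 189 days → €51,000 × 1.7% × 189/366 = €447.7131
Total = €1,077.4098

€1,077.41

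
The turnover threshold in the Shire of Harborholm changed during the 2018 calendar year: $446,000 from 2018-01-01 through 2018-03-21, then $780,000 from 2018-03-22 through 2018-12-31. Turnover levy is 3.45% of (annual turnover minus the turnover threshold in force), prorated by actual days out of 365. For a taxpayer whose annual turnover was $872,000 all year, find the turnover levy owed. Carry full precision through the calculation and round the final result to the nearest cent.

2018-01-01 to 2018-03-21: 80 days, exemption $446,000 → ($872,000 − $446,000) × 3.45% × 80/365 = $3,221.2603
2018-03-22 to 2018-12-31: 285 days, exemption $780,000 → ($872,000 − $780,000) × 3.45% × 285/365 = $2,478.3288
Total = $5,699.5890

$5,699.59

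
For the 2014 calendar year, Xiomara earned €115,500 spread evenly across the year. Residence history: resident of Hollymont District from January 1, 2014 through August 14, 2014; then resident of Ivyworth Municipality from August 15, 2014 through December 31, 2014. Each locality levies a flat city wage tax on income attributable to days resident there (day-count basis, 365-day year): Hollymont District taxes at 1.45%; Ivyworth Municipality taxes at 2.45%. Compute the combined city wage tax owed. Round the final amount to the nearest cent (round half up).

Hollymont District, January 1 – August 14, 2014: 226 days → €115,500 × 1.45% × 226/365 = €1,036.9685
Ivyworth Municipality, August 15 – December 31, 2014: 139 days → €115,500 × 2.45% × 139/365 = €1,077.6308
Total = €2,114.5993

€2,114.60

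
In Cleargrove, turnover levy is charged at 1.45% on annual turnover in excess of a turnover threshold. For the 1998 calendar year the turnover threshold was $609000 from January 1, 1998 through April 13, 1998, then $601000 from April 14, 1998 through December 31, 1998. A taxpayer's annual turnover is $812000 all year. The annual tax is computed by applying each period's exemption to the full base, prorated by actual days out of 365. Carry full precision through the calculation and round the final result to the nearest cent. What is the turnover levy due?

$3026.77

January 1 – April 13, 1998: 103 days, exemption $609000 → ($812000 − $609000) × 1.45% × 103/365 = $830.6315
April 14 – December 31, 1998: 262 days, exemption $601000 → ($812000 − $601000) × 1.45% × 262/365 = $2196.1342
Total = $3026.7658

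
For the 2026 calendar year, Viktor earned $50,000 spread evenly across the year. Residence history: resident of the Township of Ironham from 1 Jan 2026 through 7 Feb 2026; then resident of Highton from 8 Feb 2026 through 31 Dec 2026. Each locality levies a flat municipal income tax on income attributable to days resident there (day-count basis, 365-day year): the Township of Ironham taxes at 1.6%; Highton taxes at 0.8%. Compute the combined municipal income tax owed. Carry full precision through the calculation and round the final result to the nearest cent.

The Township of Ironham, 1 Jan – 7 Feb 2026: 38 days → $50,000 × 1.6% × 38/365 = $83.2877
Highton, 8 Feb – 31 Dec 2026: 327 days → $50,000 × 0.8% × 327/365 = $358.3562
Total = $441.6438

$441.64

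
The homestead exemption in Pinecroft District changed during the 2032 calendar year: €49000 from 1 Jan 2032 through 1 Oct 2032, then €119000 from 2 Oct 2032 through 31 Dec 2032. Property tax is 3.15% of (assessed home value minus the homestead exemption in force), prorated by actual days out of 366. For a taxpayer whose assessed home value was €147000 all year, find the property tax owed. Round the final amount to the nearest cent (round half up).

1 Jan – 1 Oct 2032: 275 days, exemption €49000 → (€147000 − €49000) × 3.15% × 275/366 = €2319.4672
2 Oct – 31 Dec 2032: 91 days, exemption €119000 → (€147000 − €119000) × 3.15% × 91/366 = €219.2951
Total = €2538.7623

€2538.76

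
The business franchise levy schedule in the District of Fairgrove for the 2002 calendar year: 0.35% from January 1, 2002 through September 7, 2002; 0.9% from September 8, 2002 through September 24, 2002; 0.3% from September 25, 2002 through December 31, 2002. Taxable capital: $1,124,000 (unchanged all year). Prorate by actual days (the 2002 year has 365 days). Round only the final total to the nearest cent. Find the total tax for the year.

$4,071.04

January 1 – September 7, 2002: 250 days at 0.35% → $1,124,000 × 0.35% × 250/365 = $2,694.5205
September 8 – September 24, 2002: 17 days at 0.9% → $1,124,000 × 0.9% × 17/365 = $471.1562
September 25 – December 31, 2002: 98 days at 0.3% → $1,124,000 × 0.3% × 98/365 = $905.3589
Total = $4,071.0356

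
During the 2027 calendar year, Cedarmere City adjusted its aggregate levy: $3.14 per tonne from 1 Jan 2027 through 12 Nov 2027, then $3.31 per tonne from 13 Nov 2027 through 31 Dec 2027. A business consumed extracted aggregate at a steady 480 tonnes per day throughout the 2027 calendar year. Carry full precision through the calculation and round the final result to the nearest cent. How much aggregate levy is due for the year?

1 Jan – 12 Nov 2027: 316 days × 480 tonnes/day = 151,680 tonnes at $3.14/tonne → $476,275.20
13 Nov – 31 Dec 2027: 49 days × 480 tonnes/day = 23,520 tonnes at $3.31/tonne → $77,851.20

$554,126.40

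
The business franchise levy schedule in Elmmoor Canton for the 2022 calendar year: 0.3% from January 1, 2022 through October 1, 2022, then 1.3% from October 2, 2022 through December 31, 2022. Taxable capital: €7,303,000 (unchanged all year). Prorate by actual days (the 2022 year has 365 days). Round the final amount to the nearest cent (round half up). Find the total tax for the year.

January 1 – October 1, 2022: 274 days at 0.3% → €7,303,000 × 0.3% × 274/365 = €16,446.7562
October 2 – December 31, 2022: 91 days at 1.3% → €7,303,000 × 1.3% × 91/365 = €23,669.7233
Total = €40,116.4795

€40,116.48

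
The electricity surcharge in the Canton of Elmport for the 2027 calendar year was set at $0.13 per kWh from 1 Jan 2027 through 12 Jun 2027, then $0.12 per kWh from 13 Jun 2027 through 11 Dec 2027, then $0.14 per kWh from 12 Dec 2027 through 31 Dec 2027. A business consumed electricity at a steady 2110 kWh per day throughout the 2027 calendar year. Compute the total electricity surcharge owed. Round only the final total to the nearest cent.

$96701.30

1 Jan – 12 Jun 2027: 163 days × 2110 kWh/day = 343,930 kWh at $0.13/kWh → $44710.90
13 Jun – 11 Dec 2027: 182 days × 2110 kWh/day = 384,020 kWh at $0.12/kWh → $46082.40
12 Dec – 31 Dec 2027: 20 days × 2110 kWh/day = 42,200 kWh at $0.14/kWh → $5908.00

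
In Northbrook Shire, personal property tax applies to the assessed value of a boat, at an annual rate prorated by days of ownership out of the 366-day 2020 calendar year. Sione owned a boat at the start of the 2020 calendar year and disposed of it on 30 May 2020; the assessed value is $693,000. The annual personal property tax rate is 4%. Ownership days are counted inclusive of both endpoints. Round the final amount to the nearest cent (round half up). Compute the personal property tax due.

$11,436.39

Days held (1 January – 30 May 2020): 151 out of 366
Tax = $693,000 × 4% × 151/366 = $11,436.3934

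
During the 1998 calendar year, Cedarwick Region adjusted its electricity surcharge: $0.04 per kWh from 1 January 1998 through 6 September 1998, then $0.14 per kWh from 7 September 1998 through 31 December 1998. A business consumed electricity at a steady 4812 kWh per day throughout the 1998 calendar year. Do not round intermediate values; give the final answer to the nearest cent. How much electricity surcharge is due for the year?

$126,074.40

1 January – 6 September 1998: 249 days × 4812 kWh/day = 1,198,188 kWh at $0.04/kWh → $47,927.52
7 September – 31 December 1998: 116 days × 4812 kWh/day = 558,192 kWh at $0.14/kWh → $78,146.88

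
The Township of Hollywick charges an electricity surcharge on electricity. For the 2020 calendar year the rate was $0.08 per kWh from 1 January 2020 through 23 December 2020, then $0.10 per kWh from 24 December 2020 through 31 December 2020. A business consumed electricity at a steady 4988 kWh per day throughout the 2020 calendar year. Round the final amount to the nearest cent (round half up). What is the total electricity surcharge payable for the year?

$146,846.72

1 January – 23 December 2020: 358 days × 4988 kWh/day = 1,785,704 kWh at $0.08/kWh → $142,856.32
24 December – 31 December 2020: 8 days × 4988 kWh/day = 39,904 kWh at $0.10/kWh → $3,990.40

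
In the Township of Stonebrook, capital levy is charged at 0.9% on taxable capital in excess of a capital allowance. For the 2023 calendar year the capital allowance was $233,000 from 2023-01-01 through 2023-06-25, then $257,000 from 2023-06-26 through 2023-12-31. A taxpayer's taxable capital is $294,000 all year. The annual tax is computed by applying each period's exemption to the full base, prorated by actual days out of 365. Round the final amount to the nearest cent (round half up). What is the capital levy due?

$437.15

2023-01-01 to 2023-06-25: 176 days, exemption $233,000 → ($294,000 − $233,000) × 0.9% × 176/365 = $264.7233
2023-06-26 to 2023-12-31: 189 days, exemption $257,000 → ($294,000 − $257,000) × 0.9% × 189/365 = $172.4301
Total = $437.1534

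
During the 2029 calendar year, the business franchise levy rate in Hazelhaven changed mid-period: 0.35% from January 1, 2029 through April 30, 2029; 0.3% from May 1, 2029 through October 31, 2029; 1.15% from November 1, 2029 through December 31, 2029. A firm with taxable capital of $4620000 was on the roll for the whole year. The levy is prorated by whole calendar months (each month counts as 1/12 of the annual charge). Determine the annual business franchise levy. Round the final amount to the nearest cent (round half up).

January 1 – April 30, 2029: 4 months at 0.35% → $4620000 × 0.35% × 4/12 = $5390.0000
May 1 – October 31, 2029: 6 months at 0.3% → $4620000 × 0.3% × 6/12 = $6930.0000
November 1 – December 31, 2029: 2 months at 1.15% → $4620000 × 1.15% × 2/12 = $8855.0000
Total = $21175.0000

$21175.00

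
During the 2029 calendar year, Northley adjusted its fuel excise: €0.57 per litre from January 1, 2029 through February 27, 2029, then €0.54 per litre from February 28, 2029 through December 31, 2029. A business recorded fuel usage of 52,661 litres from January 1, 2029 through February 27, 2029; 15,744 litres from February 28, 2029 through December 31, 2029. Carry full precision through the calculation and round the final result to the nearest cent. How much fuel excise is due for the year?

€38518.53

January 1 – February 27, 2029: 52,661 litres at €0.57/litre → €30016.77
February 28 – December 31, 2029: 15,744 litres at €0.54/litre → €8501.76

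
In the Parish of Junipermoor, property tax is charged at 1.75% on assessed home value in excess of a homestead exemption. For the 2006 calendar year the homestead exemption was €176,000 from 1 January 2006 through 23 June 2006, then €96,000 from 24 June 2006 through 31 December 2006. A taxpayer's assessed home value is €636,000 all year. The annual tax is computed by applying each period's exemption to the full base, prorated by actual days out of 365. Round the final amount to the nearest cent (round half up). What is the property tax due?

1 January – 23 June 2006: 174 days, exemption €176,000 → (€636,000 − €176,000) × 1.75% × 174/365 = €3,837.5342
24 June – 31 December 2006: 191 days, exemption €96,000 → (€636,000 − €96,000) × 1.75% × 191/365 = €4,945.0685
Total = €8,782.6027

€8,782.60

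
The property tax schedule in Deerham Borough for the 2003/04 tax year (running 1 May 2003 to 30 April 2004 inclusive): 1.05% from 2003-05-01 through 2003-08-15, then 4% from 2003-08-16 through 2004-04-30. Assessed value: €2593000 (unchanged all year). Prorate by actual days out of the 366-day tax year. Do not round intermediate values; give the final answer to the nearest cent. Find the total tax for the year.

2003-05-01 to 2003-08-15: 107 days at 1.05% → €2593000 × 1.05% × 107/366 = €7959.6598
2003-08-16 to 2004-04-30: 259 days at 4% → €2593000 × 4% × 259/366 = €73397.4863
Total = €81357.1462

€81357.15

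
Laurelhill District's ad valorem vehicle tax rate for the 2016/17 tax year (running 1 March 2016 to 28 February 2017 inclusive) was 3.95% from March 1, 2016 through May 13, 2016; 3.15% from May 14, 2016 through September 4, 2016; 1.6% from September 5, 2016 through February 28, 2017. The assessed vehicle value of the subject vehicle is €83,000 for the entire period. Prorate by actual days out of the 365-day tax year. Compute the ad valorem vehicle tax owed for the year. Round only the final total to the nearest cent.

€2,125.25

March 1 – May 13, 2016: 74 days at 3.95% → €83,000 × 3.95% × 74/365 = €664.6822
May 14 – September 4, 2016: 114 days at 3.15% → €83,000 × 3.15% × 114/365 = €816.5836
September 5, 2016 – February 28, 2017: 177 days at 1.6% → €83,000 × 1.6% × 177/365 = €643.9890
Total = €2,125.2548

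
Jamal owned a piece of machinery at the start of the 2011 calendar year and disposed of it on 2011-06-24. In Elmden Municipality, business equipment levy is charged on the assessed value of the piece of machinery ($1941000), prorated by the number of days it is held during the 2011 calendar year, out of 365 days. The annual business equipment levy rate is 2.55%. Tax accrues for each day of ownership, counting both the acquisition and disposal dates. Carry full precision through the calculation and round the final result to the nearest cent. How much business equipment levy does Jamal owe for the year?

$23730.72

Days held (2011-01-01 to 2011-06-24): 175 out of 365
Tax = $1941000 × 2.55% × 175/365 = $23730.7192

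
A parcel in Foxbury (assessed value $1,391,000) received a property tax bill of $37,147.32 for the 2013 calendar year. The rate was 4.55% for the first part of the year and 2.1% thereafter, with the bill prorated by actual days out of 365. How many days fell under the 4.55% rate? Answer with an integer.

Let d = days at the first rate; then 365 − d days at the second rate.
$1,391,000 × [4.55%·d + 2.1%·(365−d)] / 365 = $37,147.32
Solving gives d = 85, so the new rate took effect on March 27, 2013.

85 days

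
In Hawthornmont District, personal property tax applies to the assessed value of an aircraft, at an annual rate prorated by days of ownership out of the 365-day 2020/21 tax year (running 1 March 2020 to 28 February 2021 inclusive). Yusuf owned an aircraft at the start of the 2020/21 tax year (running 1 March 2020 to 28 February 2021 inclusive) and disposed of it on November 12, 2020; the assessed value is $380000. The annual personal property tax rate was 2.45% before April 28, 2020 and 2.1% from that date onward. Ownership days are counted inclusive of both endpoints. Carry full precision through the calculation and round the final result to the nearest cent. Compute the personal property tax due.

March 1 – April 27, 2020: 58 days at 2.45% → $380000 × 2.45% × 58/365 = $1479.3973
April 28 – November 12, 2020: 199 days at 2.1% → $380000 × 2.1% × 199/365 = $4350.7397
Total = $5830.1370

$5830.14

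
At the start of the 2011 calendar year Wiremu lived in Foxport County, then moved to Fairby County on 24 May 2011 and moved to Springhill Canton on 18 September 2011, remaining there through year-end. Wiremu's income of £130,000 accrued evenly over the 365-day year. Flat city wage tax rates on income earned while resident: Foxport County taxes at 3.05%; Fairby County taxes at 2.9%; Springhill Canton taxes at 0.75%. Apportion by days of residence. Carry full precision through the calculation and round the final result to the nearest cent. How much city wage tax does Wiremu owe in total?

Foxport County, 1 January – 23 May 2011: 143 days → £130,000 × 3.05% × 143/365 = £1,553.4110
Fairby County, 24 May – 17 September 2011: 117 days → £130,000 × 2.9% × 117/365 = £1,208.4658
Springhill Canton, 18 September – 31 December 2011: 105 days → £130,000 × 0.75% × 105/365 = £280.4795
Total = £3,042.3562

£3,042.36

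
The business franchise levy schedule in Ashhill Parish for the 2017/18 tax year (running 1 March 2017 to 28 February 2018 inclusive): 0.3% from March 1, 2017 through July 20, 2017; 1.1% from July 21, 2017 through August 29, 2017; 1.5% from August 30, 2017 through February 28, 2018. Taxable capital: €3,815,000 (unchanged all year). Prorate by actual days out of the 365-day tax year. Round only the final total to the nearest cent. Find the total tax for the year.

March 1 – July 20, 2017: 142 days at 0.3% → €3,815,000 × 0.3% × 142/365 = €4,452.5753
July 21 – August 29, 2017: 40 days at 1.1% → €3,815,000 × 1.1% × 40/365 = €4,598.9041
August 30, 2017 – February 28, 2018: 183 days at 1.5% → €3,815,000 × 1.5% × 183/365 = €28,690.8904
Total = €37,742.3699

€37,742.37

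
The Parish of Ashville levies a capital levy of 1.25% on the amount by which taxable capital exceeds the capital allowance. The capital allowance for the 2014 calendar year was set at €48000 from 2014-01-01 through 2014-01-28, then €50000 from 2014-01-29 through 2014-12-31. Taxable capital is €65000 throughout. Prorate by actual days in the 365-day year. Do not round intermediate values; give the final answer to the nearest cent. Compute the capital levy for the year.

2014-01-01 to 2014-01-28: 28 days, exemption €48000 → (€65000 − €48000) × 1.25% × 28/365 = €16.3014
2014-01-29 to 2014-12-31: 337 days, exemption €50000 → (€65000 − €50000) × 1.25% × 337/365 = €173.1164
Total = €189.4178

€189.42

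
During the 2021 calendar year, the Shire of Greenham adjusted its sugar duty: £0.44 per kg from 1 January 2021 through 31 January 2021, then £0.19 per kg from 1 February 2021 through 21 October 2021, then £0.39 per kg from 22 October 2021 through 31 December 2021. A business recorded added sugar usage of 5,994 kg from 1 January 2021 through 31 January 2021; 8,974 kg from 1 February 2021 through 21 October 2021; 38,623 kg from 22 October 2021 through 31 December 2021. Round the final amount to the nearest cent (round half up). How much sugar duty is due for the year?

1 January – 31 January 2021: 5,994 kg at £0.44/kg → £2637.36
1 February – 21 October 2021: 8,974 kg at £0.19/kg → £1705.06
22 October – 31 December 2021: 38,623 kg at £0.39/kg → £15062.97

£19405.39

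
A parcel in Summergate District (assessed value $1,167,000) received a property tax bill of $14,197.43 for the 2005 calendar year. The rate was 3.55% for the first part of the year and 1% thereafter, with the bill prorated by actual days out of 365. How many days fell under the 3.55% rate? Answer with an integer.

31 days

Let d = days at the first rate; then 365 − d days at the second rate.
$1,167,000 × [3.55%·d + 1%·(365−d)] / 365 = $14,197.43
Solving gives d = 31, so the new rate took effect on 1 February 2005.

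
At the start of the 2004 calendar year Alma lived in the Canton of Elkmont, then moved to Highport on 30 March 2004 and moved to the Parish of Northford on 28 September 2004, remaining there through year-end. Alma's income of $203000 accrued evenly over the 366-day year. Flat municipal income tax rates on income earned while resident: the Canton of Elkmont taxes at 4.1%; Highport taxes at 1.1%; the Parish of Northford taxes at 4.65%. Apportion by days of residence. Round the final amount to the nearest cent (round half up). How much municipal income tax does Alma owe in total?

$5584.44

The Canton of Elkmont, 1 January – 29 March 2004: 89 days → $203000 × 4.1% × 89/366 = $2023.8989
Highport, 30 March – 27 September 2004: 182 days → $203000 × 1.1% × 182/366 = $1110.3989
The Parish of Northford, 28 September – 31 December 2004: 95 days → $203000 × 4.65% × 95/366 = $2450.1434
Total = $5584.4413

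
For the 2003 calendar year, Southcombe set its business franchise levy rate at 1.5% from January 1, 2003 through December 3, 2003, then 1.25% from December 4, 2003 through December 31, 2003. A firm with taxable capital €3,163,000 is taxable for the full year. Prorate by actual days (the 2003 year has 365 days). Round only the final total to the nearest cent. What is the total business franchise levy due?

January 1 – December 3, 2003: 337 days at 1.5% → €3,163,000 × 1.5% × 337/365 = €43,805.3836
December 4 – December 31, 2003: 28 days at 1.25% → €3,163,000 × 1.25% × 28/365 = €3,033.0137
Total = €46,838.3973

€46,838.40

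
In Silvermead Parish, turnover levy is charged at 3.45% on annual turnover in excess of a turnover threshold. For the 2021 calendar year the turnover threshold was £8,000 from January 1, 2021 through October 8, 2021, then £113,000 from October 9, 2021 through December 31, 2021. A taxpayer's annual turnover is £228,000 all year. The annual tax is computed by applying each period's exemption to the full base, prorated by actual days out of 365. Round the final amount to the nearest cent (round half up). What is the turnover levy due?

£6,756.33

January 1 – October 8, 2021: 281 days, exemption £8,000 → (£228,000 − £8,000) × 3.45% × 281/365 = £5,843.2603
October 9 – December 31, 2021: 84 days, exemption £113,000 → (£228,000 − £113,000) × 3.45% × 84/365 = £913.0685
Total = £6,756.3288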